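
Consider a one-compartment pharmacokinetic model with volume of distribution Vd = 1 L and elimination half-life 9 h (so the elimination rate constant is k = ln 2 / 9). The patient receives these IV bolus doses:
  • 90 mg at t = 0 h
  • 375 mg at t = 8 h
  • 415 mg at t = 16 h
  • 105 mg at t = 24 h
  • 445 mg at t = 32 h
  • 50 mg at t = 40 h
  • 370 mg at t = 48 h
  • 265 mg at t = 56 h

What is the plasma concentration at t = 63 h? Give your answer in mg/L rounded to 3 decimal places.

k = ln 2 / 9 = 0.07702 per h
Dose 1 (90 mg at t=0 h): 90·exp(−0.07702·63) = 0.703 mg/L
Dose 2 (375 mg at t=8 h): 375·exp(−0.07702·55) = 5.425 mg/L
Dose 3 (415 mg at t=16 h): 415·exp(−0.07702·47) = 11.117 mg/L
Dose 4 (105 mg at t=24 h): 105·exp(−0.07702·39) = 5.209 mg/L
Dose 5 (445 mg at t=32 h): 445·exp(−0.07702·31) = 40.877 mg/L
Dose 6 (50 mg at t=40 h): 50·exp(−0.07702·23) = 8.505 mg/L
Dose 7 (370 mg at t=48 h): 370·exp(−0.07702·15) = 116.543 mg/L
Dose 8 (265 mg at t=56 h): 265·exp(−0.07702·7) = 154.565 mg/L
C(63) = 0.703 + 5.425 + 11.117 + 5.209 + 40.877 + 8.505 + 116.543 + 154.565 = 342.944 mg/L

342.944 mg/L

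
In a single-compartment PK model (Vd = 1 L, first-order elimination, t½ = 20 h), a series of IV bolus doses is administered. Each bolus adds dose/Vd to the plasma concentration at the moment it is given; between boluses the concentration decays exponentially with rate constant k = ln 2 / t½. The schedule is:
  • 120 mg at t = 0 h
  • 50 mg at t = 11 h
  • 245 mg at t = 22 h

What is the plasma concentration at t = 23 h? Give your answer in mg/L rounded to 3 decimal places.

323.717 mg/L

k = ln 2 / 20 = 0.03466 per h
Dose 1 (120 mg at t=0 h): 120·exp(−0.03466·23) = 54.075 mg/L
Dose 2 (50 mg at t=11 h): 50·exp(−0.03466·12) = 32.988 mg/L
Dose 3 (245 mg at t=22 h): 245·exp(−0.03466·1) = 236.654 mg/L
C(23) = 54.075 + 32.988 + 236.654 = 323.717 mg/L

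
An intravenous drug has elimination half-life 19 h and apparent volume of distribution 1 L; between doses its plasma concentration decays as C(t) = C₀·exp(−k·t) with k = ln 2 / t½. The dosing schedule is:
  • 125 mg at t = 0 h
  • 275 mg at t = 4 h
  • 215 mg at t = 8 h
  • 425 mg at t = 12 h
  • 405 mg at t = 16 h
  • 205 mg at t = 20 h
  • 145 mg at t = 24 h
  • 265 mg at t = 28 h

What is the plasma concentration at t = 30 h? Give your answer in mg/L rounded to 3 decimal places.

k = ln 2 / 19 = 0.03648 per h
Dose 1 (125 mg at t=0 h): 125·exp(−0.03648·30) = 41.841 mg/L
Dose 2 (275 mg at t=4 h): 275·exp(−0.03648·26) = 106.512 mg/L
Dose 3 (215 mg at t=8 h): 215·exp(−0.03648·22) = 96.356 mg/L
Dose 4 (425 mg at t=12 h): 425·exp(−0.03648·18) = 220.395 mg/L
Dose 5 (405 mg at t=16 h): 405·exp(−0.03648·14) = 243.021 mg/L
Dose 6 (205 mg at t=20 h): 205·exp(−0.03648·10) = 142.337 mg/L
Dose 7 (145 mg at t=24 h): 145·exp(−0.03648·6) = 116.495 mg/L
Dose 8 (265 mg at t=28 h): 265·exp(−0.03648·2) = 246.353 mg/L
C(30) = 41.841 + 106.512 + 96.356 + 220.395 + 243.021 + 142.337 + 116.495 + 246.353 = 1213.309 mg/L

1213.309 mg/L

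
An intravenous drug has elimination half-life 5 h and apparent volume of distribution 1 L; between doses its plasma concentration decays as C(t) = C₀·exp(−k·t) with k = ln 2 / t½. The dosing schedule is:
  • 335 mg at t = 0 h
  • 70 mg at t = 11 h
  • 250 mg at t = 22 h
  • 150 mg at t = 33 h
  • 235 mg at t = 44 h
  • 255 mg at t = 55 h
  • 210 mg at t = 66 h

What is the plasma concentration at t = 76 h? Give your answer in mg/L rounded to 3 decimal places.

69.701 mg/L

k = ln 2 / 5 = 0.13863 per h
Dose 1 (335 mg at t=0 h): 335·exp(−0.13863·76) = 0.009 mg/L
Dose 2 (70 mg at t=11 h): 70·exp(−0.13863·65) = 0.009 mg/L
Dose 3 (250 mg at t=22 h): 250·exp(−0.13863·54) = 0.140 mg/L
Dose 4 (150 mg at t=33 h): 150·exp(−0.13863·43) = 0.387 mg/L
Dose 5 (235 mg at t=44 h): 235·exp(−0.13863·32) = 2.783 mg/L
Dose 6 (255 mg at t=55 h): 255·exp(−0.13863·21) = 13.874 mg/L
Dose 7 (210 mg at t=66 h): 210·exp(−0.13863·10) = 52.500 mg/L
C(76) = 0.009 + 0.009 + 0.140 + 0.387 + 2.783 + 13.874 + 52.500 = 69.701 mg/L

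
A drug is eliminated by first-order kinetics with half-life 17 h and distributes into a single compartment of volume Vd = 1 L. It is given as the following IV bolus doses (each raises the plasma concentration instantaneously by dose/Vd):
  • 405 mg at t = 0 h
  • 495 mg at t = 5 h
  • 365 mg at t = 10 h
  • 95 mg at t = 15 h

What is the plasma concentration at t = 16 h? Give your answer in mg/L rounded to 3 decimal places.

904.019 mg/L

k = ln 2 / 17 = 0.04077 per h
Dose 1 (405 mg at t=0 h): 405·exp(−0.04077·16) = 210.927 mg/L
Dose 2 (495 mg at t=5 h): 495·exp(−0.04077·11) = 316.098 mg/L
Dose 3 (365 mg at t=10 h): 365·exp(−0.04077·6) = 285.790 mg/L
Dose 4 (95 mg at t=15 h): 95·exp(−0.04077·1) = 91.204 mg/L
C(16) = 210.927 + 316.098 + 285.790 + 91.204 = 904.019 mg/L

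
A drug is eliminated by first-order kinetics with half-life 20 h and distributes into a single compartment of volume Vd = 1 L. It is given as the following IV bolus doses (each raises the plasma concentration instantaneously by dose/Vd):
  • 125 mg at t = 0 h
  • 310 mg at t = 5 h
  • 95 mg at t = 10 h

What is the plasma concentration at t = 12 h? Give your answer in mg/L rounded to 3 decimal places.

k = ln 2 / 20 = 0.03466 per h
Dose 1 (125 mg at t=0 h): 125·exp(−0.03466·12) = 82.469 mg/L
Dose 2 (310 mg at t=5 h): 310·exp(−0.03466·7) = 243.221 mg/L
Dose 3 (95 mg at t=10 h): 95·exp(−0.03466·2) = 88.638 mg/L
C(12) = 82.469 + 243.221 + 88.638 = 414.328 mg/L

414.328 mg/L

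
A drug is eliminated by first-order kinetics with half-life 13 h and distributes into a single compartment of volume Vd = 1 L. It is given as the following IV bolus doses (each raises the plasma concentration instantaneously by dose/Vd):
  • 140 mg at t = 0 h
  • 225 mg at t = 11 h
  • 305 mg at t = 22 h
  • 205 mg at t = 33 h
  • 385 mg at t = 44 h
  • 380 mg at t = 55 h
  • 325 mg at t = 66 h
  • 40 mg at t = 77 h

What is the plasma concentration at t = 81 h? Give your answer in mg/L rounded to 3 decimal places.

363.154 mg/L

k = ln 2 / 13 = 0.05332 per h
Dose 1 (140 mg at t=0 h): 140·exp(−0.05332·81) = 1.864 mg/L
Dose 2 (225 mg at t=11 h): 225·exp(−0.05332·70) = 5.386 mg/L
Dose 3 (305 mg at t=22 h): 305·exp(−0.05332·59) = 13.125 mg/L
Dose 4 (205 mg at t=33 h): 205·exp(−0.05332·48) = 15.858 mg/L
Dose 5 (385 mg at t=44 h): 385·exp(−0.05332·37) = 53.541 mg/L
Dose 6 (380 mg at t=55 h): 380·exp(−0.05332·26) = 95.000 mg/L
Dose 7 (325 mg at t=66 h): 325·exp(−0.05332·15) = 146.063 mg/L
Dose 8 (40 mg at t=77 h): 40·exp(−0.05332·4) = 32.317 mg/L
C(81) = 1.864 + 5.386 + 13.125 + 15.858 + 53.541 + 95.000 + 146.063 + 32.317 = 363.154 mg/L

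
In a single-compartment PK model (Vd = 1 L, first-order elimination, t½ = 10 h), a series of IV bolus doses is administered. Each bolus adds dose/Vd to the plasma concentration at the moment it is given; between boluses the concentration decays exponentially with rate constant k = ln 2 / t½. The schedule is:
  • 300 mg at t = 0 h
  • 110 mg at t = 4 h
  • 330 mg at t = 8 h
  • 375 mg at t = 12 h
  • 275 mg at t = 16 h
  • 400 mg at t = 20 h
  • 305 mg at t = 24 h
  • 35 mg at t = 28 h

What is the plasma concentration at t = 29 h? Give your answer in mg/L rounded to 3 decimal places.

k = ln 2 / 10 = 0.06931 per h
Dose 1 (300 mg at t=0 h): 300·exp(−0.06931·29) = 40.192 mg/L
Dose 2 (110 mg at t=4 h): 110·exp(−0.06931·25) = 19.445 mg/L
Dose 3 (330 mg at t=8 h): 330·exp(−0.06931·21) = 76.975 mg/L
Dose 4 (375 mg at t=12 h): 375·exp(−0.06931·17) = 115.420 mg/L
Dose 5 (275 mg at t=16 h): 275·exp(−0.06931·13) = 111.685 mg/L
Dose 6 (400 mg at t=20 h): 400·exp(−0.06931·9) = 214.355 mg/L
Dose 7 (305 mg at t=24 h): 305·exp(−0.06931·5) = 215.668 mg/L
Dose 8 (35 mg at t=28 h): 35·exp(−0.06931·1) = 32.656 mg/L
C(29) = 40.192 + 19.445 + 76.975 + 115.420 + 111.685 + 214.355 + 215.668 + 32.656 = 826.395 mg/L

826.395 mg/L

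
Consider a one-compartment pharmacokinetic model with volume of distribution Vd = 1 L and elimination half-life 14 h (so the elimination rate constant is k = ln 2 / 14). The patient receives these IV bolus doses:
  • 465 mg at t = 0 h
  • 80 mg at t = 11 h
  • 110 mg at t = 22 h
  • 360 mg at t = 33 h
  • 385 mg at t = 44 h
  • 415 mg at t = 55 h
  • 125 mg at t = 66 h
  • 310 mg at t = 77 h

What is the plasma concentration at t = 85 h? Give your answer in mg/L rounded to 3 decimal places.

443.200 mg/L

k = ln 2 / 14 = 0.04951 per h
Dose 1 (465 mg at t=0 h): 465·exp(−0.04951·85) = 6.915 mg/L
Dose 2 (80 mg at t=11 h): 80·exp(−0.04951·74) = 2.051 mg/L
Dose 3 (110 mg at t=22 h): 110·exp(−0.04951·63) = 4.861 mg/L
Dose 4 (360 mg at t=33 h): 360·exp(−0.04951·52) = 27.428 mg/L
Dose 5 (385 mg at t=44 h): 385·exp(−0.04951·41) = 50.568 mg/L
Dose 6 (415 mg at t=55 h): 415·exp(−0.04951·30) = 93.969 mg/L
Dose 7 (125 mg at t=66 h): 125·exp(−0.04951·19) = 48.794 mg/L
Dose 8 (310 mg at t=77 h): 310·exp(−0.04951·8) = 208.615 mg/L
C(85) = 6.915 + 2.051 + 4.861 + 27.428 + 50.568 + 93.969 + 48.794 + 208.615 = 443.200 mg/L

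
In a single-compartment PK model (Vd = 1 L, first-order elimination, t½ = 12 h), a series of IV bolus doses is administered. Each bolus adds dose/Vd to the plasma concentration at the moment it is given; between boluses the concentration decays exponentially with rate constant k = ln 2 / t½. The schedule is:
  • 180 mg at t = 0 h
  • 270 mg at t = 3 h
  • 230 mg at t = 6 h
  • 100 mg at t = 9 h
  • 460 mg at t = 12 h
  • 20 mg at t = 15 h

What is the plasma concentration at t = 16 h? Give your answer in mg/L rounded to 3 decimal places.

778.661 mg/L

k = ln 2 / 12 = 0.05776 per h
Dose 1 (180 mg at t=0 h): 180·exp(−0.05776·16) = 71.433 mg/L
Dose 2 (270 mg at t=3 h): 270·exp(−0.05776·13) = 127.423 mg/L
Dose 3 (230 mg at t=6 h): 230·exp(−0.05776·10) = 129.083 mg/L
Dose 4 (100 mg at t=9 h): 100·exp(−0.05776·7) = 66.742 mg/L
Dose 5 (460 mg at t=12 h): 460·exp(−0.05776·4) = 365.102 mg/L
Dose 6 (20 mg at t=15 h): 20·exp(−0.05776·1) = 18.877 mg/L
C(16) = 71.433 + 127.423 + 129.083 + 66.742 + 365.102 + 18.877 = 778.661 mg/L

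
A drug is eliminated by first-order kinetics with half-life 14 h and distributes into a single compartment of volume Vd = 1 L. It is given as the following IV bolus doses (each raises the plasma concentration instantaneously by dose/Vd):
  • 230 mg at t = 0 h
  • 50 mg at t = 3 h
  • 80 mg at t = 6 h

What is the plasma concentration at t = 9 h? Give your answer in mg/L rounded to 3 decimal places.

k = ln 2 / 14 = 0.04951 per h
Dose 1 (230 mg at t=0 h): 230·exp(−0.04951·9) = 147.302 mg/L
Dose 2 (50 mg at t=3 h): 50·exp(−0.04951·6) = 37.150 mg/L
Dose 3 (80 mg at t=6 h): 80·exp(−0.04951·3) = 68.958 mg/L
C(9) = 147.302 + 37.150 + 68.958 = 253.410 mg/L

253.410 mg/L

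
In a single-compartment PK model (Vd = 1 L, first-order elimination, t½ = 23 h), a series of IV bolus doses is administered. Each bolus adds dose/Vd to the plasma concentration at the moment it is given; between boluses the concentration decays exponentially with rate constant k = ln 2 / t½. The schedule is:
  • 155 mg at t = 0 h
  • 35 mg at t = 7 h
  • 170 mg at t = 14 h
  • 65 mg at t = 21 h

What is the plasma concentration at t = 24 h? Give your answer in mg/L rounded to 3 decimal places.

k = ln 2 / 23 = 0.03014 per h
Dose 1 (155 mg at t=0 h): 155·exp(−0.03014·24) = 75.199 mg/L
Dose 2 (35 mg at t=7 h): 35·exp(−0.03014·17) = 20.969 mg/L
Dose 3 (170 mg at t=14 h): 170·exp(−0.03014·10) = 125.767 mg/L
Dose 4 (65 mg at t=21 h): 65·exp(−0.03014·3) = 59.381 mg/L
C(24) = 75.199 + 20.969 + 125.767 + 59.381 = 281.316 mg/L

281.316 mg/L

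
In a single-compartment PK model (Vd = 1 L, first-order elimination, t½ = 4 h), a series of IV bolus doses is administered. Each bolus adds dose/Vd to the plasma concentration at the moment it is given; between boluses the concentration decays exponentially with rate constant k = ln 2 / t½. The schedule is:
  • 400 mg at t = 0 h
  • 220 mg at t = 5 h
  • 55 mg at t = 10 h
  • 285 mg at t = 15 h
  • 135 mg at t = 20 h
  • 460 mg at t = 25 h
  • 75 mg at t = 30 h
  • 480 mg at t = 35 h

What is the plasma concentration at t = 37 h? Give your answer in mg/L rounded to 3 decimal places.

434.629 mg/L

k = ln 2 / 4 = 0.17329 per h
Dose 1 (400 mg at t=0 h): 400·exp(−0.17329·37) = 0.657 mg/L
Dose 2 (220 mg at t=5 h): 220·exp(−0.17329·32) = 0.859 mg/L
Dose 3 (55 mg at t=10 h): 55·exp(−0.17329·27) = 0.511 mg/L
Dose 4 (285 mg at t=15 h): 285·exp(−0.17329·22) = 6.298 mg/L
Dose 5 (135 mg at t=20 h): 135·exp(−0.17329·17) = 7.095 mg/L
Dose 6 (460 mg at t=25 h): 460·exp(−0.17329·12) = 57.500 mg/L
Dose 7 (75 mg at t=30 h): 75·exp(−0.17329·7) = 22.298 mg/L
Dose 8 (480 mg at t=35 h): 480·exp(−0.17329·2) = 339.411 mg/L
C(37) = 0.657 + 0.859 + 0.511 + 6.298 + 7.095 + 57.500 + 22.298 + 339.411 = 434.629 mg/L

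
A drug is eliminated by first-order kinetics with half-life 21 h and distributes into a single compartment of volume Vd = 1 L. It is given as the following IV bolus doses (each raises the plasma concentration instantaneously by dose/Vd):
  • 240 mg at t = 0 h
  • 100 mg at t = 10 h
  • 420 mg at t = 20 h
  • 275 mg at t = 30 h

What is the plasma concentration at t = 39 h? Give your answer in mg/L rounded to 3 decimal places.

533.297 mg/L

k = ln 2 / 21 = 0.03301 per h
Dose 1 (240 mg at t=0 h): 240·exp(−0.03301·39) = 66.245 mg/L
Dose 2 (100 mg at t=10 h): 100·exp(−0.03301·29) = 38.397 mg/L
Dose 3 (420 mg at t=20 h): 420·exp(−0.03301·19) = 224.331 mg/L
Dose 4 (275 mg at t=30 h): 275·exp(−0.03301·9) = 204.324 mg/L
C(39) = 66.245 + 38.397 + 224.331 + 204.324 = 533.297 mg/L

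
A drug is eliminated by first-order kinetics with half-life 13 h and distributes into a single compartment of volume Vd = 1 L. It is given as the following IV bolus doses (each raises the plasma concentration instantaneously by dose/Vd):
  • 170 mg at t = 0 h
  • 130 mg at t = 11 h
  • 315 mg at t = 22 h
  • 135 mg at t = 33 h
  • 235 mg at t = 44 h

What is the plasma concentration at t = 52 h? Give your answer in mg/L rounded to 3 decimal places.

k = ln 2 / 13 = 0.05332 per h
Dose 1 (170 mg at t=0 h): 170·exp(−0.05332·52) = 10.625 mg/L
Dose 2 (130 mg at t=11 h): 130·exp(−0.05332·41) = 14.606 mg/L
Dose 3 (315 mg at t=22 h): 315·exp(−0.05332·30) = 63.625 mg/L
Dose 4 (135 mg at t=33 h): 135·exp(−0.05332·19) = 49.019 mg/L
Dose 5 (235 mg at t=44 h): 235·exp(−0.05332·8) = 153.398 mg/L
C(52) = 10.625 + 14.606 + 63.625 + 49.019 + 153.398 = 291.273 mg/L

291.273 mg/L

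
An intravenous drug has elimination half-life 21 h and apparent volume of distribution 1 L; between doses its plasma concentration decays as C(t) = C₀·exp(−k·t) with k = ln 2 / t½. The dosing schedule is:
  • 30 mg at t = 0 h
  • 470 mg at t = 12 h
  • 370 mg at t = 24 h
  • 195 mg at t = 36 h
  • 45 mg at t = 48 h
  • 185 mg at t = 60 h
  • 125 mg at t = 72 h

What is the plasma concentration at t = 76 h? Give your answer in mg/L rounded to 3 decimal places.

k = ln 2 / 21 = 0.03301 per h
Dose 1 (30 mg at t=0 h): 30·exp(−0.03301·76) = 2.442 mg/L
Dose 2 (470 mg at t=12 h): 470·exp(−0.03301·64) = 56.842 mg/L
Dose 3 (370 mg at t=24 h): 370·exp(−0.03301·52) = 66.496 mg/L
Dose 4 (195 mg at t=36 h): 195·exp(−0.03301·40) = 52.077 mg/L
Dose 5 (45 mg at t=48 h): 45·exp(−0.03301·28) = 17.858 mg/L
Dose 6 (185 mg at t=60 h): 185·exp(−0.03301·16) = 109.098 mg/L
Dose 7 (125 mg at t=72 h): 125·exp(−0.03301·4) = 109.540 mg/L
C(76) = 2.442 + 56.842 + 66.496 + 52.077 + 17.858 + 109.098 + 109.540 = 414.352 mg/L

414.352 mg/L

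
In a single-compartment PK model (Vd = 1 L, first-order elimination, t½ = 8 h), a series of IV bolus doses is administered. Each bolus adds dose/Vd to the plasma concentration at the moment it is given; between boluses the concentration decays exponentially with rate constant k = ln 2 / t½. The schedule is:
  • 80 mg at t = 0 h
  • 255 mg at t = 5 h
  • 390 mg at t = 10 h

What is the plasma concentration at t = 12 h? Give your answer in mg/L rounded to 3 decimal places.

495.274 mg/L

k = ln 2 / 8 = 0.08664 per h
Dose 1 (80 mg at t=0 h): 80·exp(−0.08664·12) = 28.284 mg/L
Dose 2 (255 mg at t=5 h): 255·exp(−0.08664·7) = 139.040 mg/L
Dose 3 (390 mg at t=10 h): 390·exp(−0.08664·2) = 327.950 mg/L
C(12) = 28.284 + 139.040 + 327.950 = 495.274 mg/L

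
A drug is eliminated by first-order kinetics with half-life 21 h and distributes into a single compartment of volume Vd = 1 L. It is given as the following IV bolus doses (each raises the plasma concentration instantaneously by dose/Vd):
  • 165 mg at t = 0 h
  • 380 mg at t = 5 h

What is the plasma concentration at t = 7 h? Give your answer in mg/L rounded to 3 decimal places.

k = ln 2 / 21 = 0.03301 per h
Dose 1 (165 mg at t=0 h): 165·exp(−0.03301·7) = 130.961 mg/L
Dose 2 (380 mg at t=5 h): 380·exp(−0.03301·2) = 355.725 mg/L
C(7) = 130.961 + 355.725 = 486.685 mg/L

486.685 mg/L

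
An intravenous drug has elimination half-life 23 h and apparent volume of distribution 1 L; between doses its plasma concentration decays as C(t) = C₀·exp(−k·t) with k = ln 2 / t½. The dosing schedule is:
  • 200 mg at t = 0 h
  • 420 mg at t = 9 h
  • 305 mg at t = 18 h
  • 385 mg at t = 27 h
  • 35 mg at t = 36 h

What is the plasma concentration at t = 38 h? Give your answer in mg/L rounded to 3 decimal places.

k = ln 2 / 23 = 0.03014 per h
Dose 1 (200 mg at t=0 h): 200·exp(−0.03014·38) = 63.632 mg/L
Dose 2 (420 mg at t=9 h): 420·exp(−0.03014·29) = 175.263 mg/L
Dose 3 (305 mg at t=18 h): 305·exp(−0.03014·20) = 166.930 mg/L
Dose 4 (385 mg at t=27 h): 385·exp(−0.03014·11) = 276.369 mg/L
Dose 5 (35 mg at t=36 h): 35·exp(−0.03014·2) = 32.953 mg/L
C(38) = 63.632 + 175.263 + 166.930 + 276.369 + 32.953 = 715.147 mg/L

715.147 mg/L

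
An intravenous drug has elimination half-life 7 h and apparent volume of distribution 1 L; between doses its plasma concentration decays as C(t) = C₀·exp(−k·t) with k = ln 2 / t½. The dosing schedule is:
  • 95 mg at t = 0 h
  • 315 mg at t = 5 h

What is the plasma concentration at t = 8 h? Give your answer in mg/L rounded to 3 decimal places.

k = ln 2 / 7 = 0.09902 per h
Dose 1 (95 mg at t=0 h): 95·exp(−0.09902·8) = 43.022 mg/L
Dose 2 (315 mg at t=5 h): 315·exp(−0.09902·3) = 234.044 mg/L
C(8) = 43.022 + 234.044 = 277.066 mg/L

277.066 mg/L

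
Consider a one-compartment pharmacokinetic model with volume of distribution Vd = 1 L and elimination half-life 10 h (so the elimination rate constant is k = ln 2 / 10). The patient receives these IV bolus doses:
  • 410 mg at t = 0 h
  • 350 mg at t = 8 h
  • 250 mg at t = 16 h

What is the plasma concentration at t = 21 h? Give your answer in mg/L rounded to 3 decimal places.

k = ln 2 / 10 = 0.06931 per h
Dose 1 (410 mg at t=0 h): 410·exp(−0.06931·21) = 95.636 mg/L
Dose 2 (350 mg at t=8 h): 350·exp(−0.06931·13) = 142.144 mg/L
Dose 3 (250 mg at t=16 h): 250·exp(−0.06931·5) = 176.777 mg/L
C(21) = 95.636 + 142.144 + 176.777 = 414.557 mg/L

414.557 mg/L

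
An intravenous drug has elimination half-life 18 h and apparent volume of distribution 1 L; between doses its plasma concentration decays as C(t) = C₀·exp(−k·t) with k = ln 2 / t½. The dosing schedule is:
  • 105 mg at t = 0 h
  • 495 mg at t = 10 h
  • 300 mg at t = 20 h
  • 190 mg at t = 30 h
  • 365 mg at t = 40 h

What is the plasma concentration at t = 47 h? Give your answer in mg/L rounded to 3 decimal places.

619.813 mg/L

k = ln 2 / 18 = 0.03851 per h
Dose 1 (105 mg at t=0 h): 105·exp(−0.03851·47) = 17.186 mg/L
Dose 2 (495 mg at t=10 h): 495·exp(−0.03851·37) = 119.075 mg/L
Dose 3 (300 mg at t=20 h): 300·exp(−0.03851·27) = 106.066 mg/L
Dose 4 (190 mg at t=30 h): 190·exp(−0.03851·17) = 98.730 mg/L
Dose 5 (365 mg at t=40 h): 365·exp(−0.03851·7) = 278.757 mg/L
C(47) = 17.186 + 119.075 + 106.066 + 98.730 + 278.757 = 619.813 mg/L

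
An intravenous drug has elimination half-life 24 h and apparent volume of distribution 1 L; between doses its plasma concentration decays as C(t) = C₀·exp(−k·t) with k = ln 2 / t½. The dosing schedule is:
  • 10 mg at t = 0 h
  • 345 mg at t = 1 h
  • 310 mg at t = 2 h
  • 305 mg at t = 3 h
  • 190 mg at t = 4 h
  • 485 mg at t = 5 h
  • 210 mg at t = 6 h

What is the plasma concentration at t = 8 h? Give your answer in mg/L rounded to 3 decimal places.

k = ln 2 / 24 = 0.02888 per h
Dose 1 (10 mg at t=0 h): 10·exp(−0.02888·8) = 7.937 mg/L
Dose 2 (345 mg at t=1 h): 345·exp(−0.02888·7) = 281.850 mg/L
Dose 3 (310 mg at t=2 h): 310·exp(−0.02888·6) = 260.678 mg/L
Dose 4 (305 mg at t=3 h): 305·exp(−0.02888·5) = 263.989 mg/L
Dose 5 (190 mg at t=4 h): 190·exp(−0.02888·4) = 169.271 mg/L
Dose 6 (485 mg at t=5 h): 485·exp(−0.02888·3) = 444.747 mg/L
Dose 7 (210 mg at t=6 h): 210·exp(−0.02888·2) = 198.214 mg/L
C(8) = 7.937 + 281.850 + 260.678 + 263.989 + 169.271 + 444.747 + 198.214 = 1626.685 mg/L

1626.685 mg/L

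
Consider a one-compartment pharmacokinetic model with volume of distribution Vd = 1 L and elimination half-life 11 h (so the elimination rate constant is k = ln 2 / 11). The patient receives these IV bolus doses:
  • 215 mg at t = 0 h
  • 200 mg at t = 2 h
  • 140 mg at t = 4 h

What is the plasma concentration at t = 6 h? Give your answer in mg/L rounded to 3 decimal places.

426.176 mg/L

k = ln 2 / 11 = 0.06301 per h
Dose 1 (215 mg at t=0 h): 215·exp(−0.06301·6) = 147.313 mg/L
Dose 2 (200 mg at t=2 h): 200·exp(−0.06301·4) = 155.441 mg/L
Dose 3 (140 mg at t=4 h): 140·exp(−0.06301·2) = 123.423 mg/L
C(6) = 147.313 + 155.441 + 123.423 = 426.176 mg/L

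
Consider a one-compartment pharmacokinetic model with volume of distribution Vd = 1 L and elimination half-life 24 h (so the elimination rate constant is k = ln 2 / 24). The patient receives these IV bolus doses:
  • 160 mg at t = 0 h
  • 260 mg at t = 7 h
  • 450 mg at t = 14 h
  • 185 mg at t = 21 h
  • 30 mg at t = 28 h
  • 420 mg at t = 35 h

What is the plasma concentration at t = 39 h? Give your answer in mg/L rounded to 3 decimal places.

k = ln 2 / 24 = 0.02888 per h
Dose 1 (160 mg at t=0 h): 160·exp(−0.02888·39) = 51.874 mg/L
Dose 2 (260 mg at t=7 h): 260·exp(−0.02888·32) = 103.181 mg/L
Dose 3 (450 mg at t=14 h): 450·exp(−0.02888·25) = 218.595 mg/L
Dose 4 (185 mg at t=21 h): 185·exp(−0.02888·18) = 110.002 mg/L
Dose 5 (30 mg at t=28 h): 30·exp(−0.02888·11) = 21.835 mg/L
Dose 6 (420 mg at t=35 h): 420·exp(−0.02888·4) = 374.177 mg/L
C(39) = 51.874 + 103.181 + 218.595 + 110.002 + 21.835 + 374.177 = 879.663 mg/L

879.663 mg/L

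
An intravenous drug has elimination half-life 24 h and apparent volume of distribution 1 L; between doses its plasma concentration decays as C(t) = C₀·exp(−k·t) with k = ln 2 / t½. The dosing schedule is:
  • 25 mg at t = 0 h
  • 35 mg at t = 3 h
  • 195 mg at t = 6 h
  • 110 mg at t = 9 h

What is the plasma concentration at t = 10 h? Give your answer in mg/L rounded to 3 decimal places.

327.916 mg/L

k = ln 2 / 24 = 0.02888 per h
Dose 1 (25 mg at t=0 h): 25·exp(−0.02888·10) = 18.729 mg/L
Dose 2 (35 mg at t=3 h): 35·exp(−0.02888·7) = 28.594 mg/L
Dose 3 (195 mg at t=6 h): 195·exp(−0.02888·4) = 173.725 mg/L
Dose 4 (110 mg at t=9 h): 110·exp(−0.02888·1) = 106.869 mg/L
C(10) = 18.729 + 28.594 + 173.725 + 106.869 = 327.916 mg/L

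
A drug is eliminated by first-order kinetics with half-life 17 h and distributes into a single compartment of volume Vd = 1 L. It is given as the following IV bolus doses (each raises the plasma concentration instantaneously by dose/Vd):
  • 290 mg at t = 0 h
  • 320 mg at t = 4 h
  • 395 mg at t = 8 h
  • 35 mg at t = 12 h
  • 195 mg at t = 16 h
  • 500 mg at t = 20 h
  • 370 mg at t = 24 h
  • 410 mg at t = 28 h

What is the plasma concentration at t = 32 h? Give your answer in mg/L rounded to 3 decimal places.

1368.188 mg/L

k = ln 2 / 17 = 0.04077 per h
Dose 1 (290 mg at t=0 h): 290·exp(−0.04077·32) = 78.660 mg/L
Dose 2 (320 mg at t=4 h): 320·exp(−0.04077·28) = 102.173 mg/L
Dose 3 (395 mg at t=8 h): 395·exp(−0.04077·24) = 148.461 mg/L
Dose 4 (35 mg at t=12 h): 35·exp(−0.04077·20) = 15.485 mg/L
Dose 5 (195 mg at t=16 h): 195·exp(−0.04077·16) = 101.558 mg/L
Dose 6 (500 mg at t=20 h): 500·exp(−0.04077·12) = 306.534 mg/L
Dose 7 (370 mg at t=24 h): 370·exp(−0.04077·8) = 267.018 mg/L
Dose 8 (410 mg at t=28 h): 410·exp(−0.04077·4) = 348.300 mg/L
C(32) = 78.660 + 102.173 + 148.461 + 15.485 + 101.558 + 306.534 + 267.018 + 348.300 = 1368.188 mg/L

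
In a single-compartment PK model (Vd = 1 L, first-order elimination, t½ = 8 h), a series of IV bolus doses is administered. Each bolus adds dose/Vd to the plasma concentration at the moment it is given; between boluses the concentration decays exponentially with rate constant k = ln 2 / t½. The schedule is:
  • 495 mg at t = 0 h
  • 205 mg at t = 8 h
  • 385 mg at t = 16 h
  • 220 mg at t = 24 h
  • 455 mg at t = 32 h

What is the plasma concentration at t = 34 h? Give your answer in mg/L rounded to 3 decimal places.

k = ln 2 / 8 = 0.08664 per h
Dose 1 (495 mg at t=0 h): 495·exp(−0.08664·34) = 26.015 mg/L
Dose 2 (205 mg at t=8 h): 205·exp(−0.08664·26) = 21.548 mg/L
Dose 3 (385 mg at t=16 h): 385·exp(−0.08664·18) = 80.936 mg/L
Dose 4 (220 mg at t=24 h): 220·exp(−0.08664·10) = 92.499 mg/L
Dose 5 (455 mg at t=32 h): 455·exp(−0.08664·2) = 382.608 mg/L
C(34) = 26.015 + 21.548 + 80.936 + 92.499 + 382.608 = 603.606 mg/L

603.606 mg/L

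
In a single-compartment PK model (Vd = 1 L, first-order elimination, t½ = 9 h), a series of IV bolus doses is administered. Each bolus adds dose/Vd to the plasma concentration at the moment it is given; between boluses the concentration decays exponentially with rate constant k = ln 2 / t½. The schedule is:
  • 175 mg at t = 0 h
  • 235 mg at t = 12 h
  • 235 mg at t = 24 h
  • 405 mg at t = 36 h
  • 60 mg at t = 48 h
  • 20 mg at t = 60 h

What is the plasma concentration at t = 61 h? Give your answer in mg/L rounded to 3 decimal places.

120.209 mg/L

k = ln 2 / 9 = 0.07702 per h
Dose 1 (175 mg at t=0 h): 175·exp(−0.07702·61) = 1.595 mg/L
Dose 2 (235 mg at t=12 h): 235·exp(−0.07702·49) = 5.397 mg/L
Dose 3 (235 mg at t=24 h): 235·exp(−0.07702·37) = 13.599 mg/L
Dose 4 (405 mg at t=36 h): 405·exp(−0.07702·25) = 59.056 mg/L
Dose 5 (60 mg at t=48 h): 60·exp(−0.07702·13) = 22.046 mg/L
Dose 6 (20 mg at t=60 h): 20·exp(−0.07702·1) = 18.517 mg/L
C(61) = 1.595 + 5.397 + 13.599 + 59.056 + 22.046 + 18.517 = 120.209 mg/L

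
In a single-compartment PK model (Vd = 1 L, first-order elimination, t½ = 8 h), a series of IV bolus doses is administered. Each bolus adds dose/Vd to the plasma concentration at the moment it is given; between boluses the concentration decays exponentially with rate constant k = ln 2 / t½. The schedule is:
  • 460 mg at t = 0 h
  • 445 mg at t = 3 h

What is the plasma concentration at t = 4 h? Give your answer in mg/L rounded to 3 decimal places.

k = ln 2 / 8 = 0.08664 per h
Dose 1 (460 mg at t=0 h): 460·exp(−0.08664·4) = 325.269 mg/L
Dose 2 (445 mg at t=3 h): 445·exp(−0.08664·1) = 408.067 mg/L
C(4) = 325.269 + 408.067 = 733.336 mg/L

733.336 mg/L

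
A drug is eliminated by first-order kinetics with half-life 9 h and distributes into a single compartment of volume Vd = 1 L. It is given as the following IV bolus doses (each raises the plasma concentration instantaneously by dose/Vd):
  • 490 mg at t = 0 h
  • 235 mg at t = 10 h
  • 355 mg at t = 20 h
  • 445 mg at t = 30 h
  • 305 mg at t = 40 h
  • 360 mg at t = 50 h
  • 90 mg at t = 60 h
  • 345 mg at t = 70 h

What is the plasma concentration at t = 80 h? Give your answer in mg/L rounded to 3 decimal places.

243.787 mg/L

k = ln 2 / 9 = 0.07702 per h
Dose 1 (490 mg at t=0 h): 490·exp(−0.07702·80) = 1.034 mg/L
Dose 2 (235 mg at t=10 h): 235·exp(−0.07702·70) = 1.071 mg/L
Dose 3 (355 mg at t=20 h): 355·exp(−0.07702·60) = 3.494 mg/L
Dose 4 (445 mg at t=30 h): 445·exp(−0.07702·50) = 9.462 mg/L
Dose 5 (305 mg at t=40 h): 305·exp(−0.07702·40) = 14.008 mg/L
Dose 6 (360 mg at t=50 h): 360·exp(−0.07702·30) = 35.717 mg/L
Dose 7 (90 mg at t=60 h): 90·exp(−0.07702·20) = 19.288 mg/L
Dose 8 (345 mg at t=70 h): 345·exp(−0.07702·10) = 159.713 mg/L
C(80) = 1.034 + 1.071 + 3.494 + 9.462 + 14.008 + 35.717 + 19.288 + 159.713 = 243.787 mg/L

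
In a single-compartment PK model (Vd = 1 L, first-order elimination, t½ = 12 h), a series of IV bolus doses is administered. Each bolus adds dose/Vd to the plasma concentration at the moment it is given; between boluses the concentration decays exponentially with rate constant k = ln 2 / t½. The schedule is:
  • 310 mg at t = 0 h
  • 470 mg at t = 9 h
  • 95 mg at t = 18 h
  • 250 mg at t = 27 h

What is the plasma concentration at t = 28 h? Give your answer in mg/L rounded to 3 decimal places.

507.641 mg/L

k = ln 2 / 12 = 0.05776 per h
Dose 1 (310 mg at t=0 h): 310·exp(−0.05776·28) = 61.512 mg/L
Dose 2 (470 mg at t=9 h): 470·exp(−0.05776·19) = 156.844 mg/L
Dose 3 (95 mg at t=18 h): 95·exp(−0.05776·10) = 53.317 mg/L
Dose 4 (250 mg at t=27 h): 250·exp(−0.05776·1) = 235.969 mg/L
C(28) = 61.512 + 156.844 + 53.317 + 235.969 = 507.641 mg/L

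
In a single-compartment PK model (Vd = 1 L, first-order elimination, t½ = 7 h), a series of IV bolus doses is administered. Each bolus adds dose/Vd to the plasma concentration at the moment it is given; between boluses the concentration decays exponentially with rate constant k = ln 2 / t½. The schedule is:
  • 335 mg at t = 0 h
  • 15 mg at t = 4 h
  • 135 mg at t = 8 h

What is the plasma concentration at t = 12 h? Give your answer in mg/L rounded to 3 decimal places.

k = ln 2 / 7 = 0.09902 per h
Dose 1 (335 mg at t=0 h): 335·exp(−0.09902·12) = 102.092 mg/L
Dose 2 (15 mg at t=4 h): 15·exp(−0.09902·8) = 6.793 mg/L
Dose 3 (135 mg at t=8 h): 135·exp(−0.09902·4) = 90.848 mg/L
C(12) = 102.092 + 6.793 + 90.848 = 199.734 mg/L

199.734 mg/L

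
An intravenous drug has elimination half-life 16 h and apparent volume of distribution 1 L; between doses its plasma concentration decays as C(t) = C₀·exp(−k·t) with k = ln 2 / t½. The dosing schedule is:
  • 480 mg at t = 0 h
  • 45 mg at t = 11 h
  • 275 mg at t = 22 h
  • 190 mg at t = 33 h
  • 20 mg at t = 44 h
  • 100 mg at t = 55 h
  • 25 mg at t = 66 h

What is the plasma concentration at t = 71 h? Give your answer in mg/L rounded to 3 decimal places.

171.383 mg/L

k = ln 2 / 16 = 0.04332 per h
Dose 1 (480 mg at t=0 h): 480·exp(−0.04332·71) = 22.152 mg/L
Dose 2 (45 mg at t=11 h): 45·exp(−0.04332·60) = 3.345 mg/L
Dose 3 (275 mg at t=22 h): 275·exp(−0.04332·49) = 32.918 mg/L
Dose 4 (190 mg at t=33 h): 190·exp(−0.04332·38) = 36.628 mg/L
Dose 5 (20 mg at t=44 h): 20·exp(−0.04332·27) = 6.209 mg/L
Dose 6 (100 mg at t=55 h): 100·exp(−0.04332·16) = 50.000 mg/L
Dose 7 (25 mg at t=66 h): 25·exp(−0.04332·5) = 20.131 mg/L
C(71) = 22.152 + 3.345 + 32.918 + 36.628 + 6.209 + 50.000 + 20.131 = 171.383 mg/L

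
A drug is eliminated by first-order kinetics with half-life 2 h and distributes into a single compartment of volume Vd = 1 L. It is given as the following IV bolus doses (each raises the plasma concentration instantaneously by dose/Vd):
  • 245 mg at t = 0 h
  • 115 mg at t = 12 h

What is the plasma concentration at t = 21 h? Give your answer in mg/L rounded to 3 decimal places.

5.252 mg/L

k = ln 2 / 2 = 0.34657 per h
Dose 1 (245 mg at t=0 h): 245·exp(−0.34657·21) = 0.169 mg/L
Dose 2 (115 mg at t=12 h): 115·exp(−0.34657·9) = 5.082 mg/L
C(21) = 0.169 + 5.082 = 5.252 mg/L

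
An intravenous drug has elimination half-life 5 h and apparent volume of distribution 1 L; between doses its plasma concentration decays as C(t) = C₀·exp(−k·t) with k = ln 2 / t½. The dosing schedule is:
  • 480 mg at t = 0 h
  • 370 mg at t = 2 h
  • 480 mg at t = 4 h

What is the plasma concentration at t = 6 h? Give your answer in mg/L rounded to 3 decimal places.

k = ln 2 / 5 = 0.13863 per h
Dose 1 (480 mg at t=0 h): 480·exp(−0.13863·6) = 208.932 mg/L
Dose 2 (370 mg at t=2 h): 370·exp(−0.13863·4) = 212.509 mg/L
Dose 3 (480 mg at t=4 h): 480·exp(−0.13863·2) = 363.772 mg/L
C(6) = 208.932 + 212.509 + 363.772 = 785.213 mg/L

785.213 mg/L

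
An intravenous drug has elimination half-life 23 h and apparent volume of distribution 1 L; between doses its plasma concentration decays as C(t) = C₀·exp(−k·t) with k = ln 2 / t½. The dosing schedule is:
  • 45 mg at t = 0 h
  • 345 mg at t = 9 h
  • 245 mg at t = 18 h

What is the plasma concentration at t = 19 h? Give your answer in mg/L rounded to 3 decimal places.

518.342 mg/L

k = ln 2 / 23 = 0.03014 per h
Dose 1 (45 mg at t=0 h): 45·exp(−0.03014·19) = 25.383 mg/L
Dose 2 (345 mg at t=9 h): 345·exp(−0.03014·10) = 255.233 mg/L
Dose 3 (245 mg at t=18 h): 245·exp(−0.03014·1) = 237.727 mg/L
C(19) = 25.383 + 255.233 + 237.727 = 518.342 mg/L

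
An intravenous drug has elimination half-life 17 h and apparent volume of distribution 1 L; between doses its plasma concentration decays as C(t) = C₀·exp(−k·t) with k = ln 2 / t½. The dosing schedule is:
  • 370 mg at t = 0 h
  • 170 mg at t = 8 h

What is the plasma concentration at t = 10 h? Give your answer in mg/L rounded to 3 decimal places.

k = ln 2 / 17 = 0.04077 per h
Dose 1 (370 mg at t=0 h): 370·exp(−0.04077·10) = 246.108 mg/L
Dose 2 (170 mg at t=8 h): 170·exp(−0.04077·2) = 156.687 mg/L
C(10) = 246.108 + 156.687 = 402.795 mg/L

402.795 mg/L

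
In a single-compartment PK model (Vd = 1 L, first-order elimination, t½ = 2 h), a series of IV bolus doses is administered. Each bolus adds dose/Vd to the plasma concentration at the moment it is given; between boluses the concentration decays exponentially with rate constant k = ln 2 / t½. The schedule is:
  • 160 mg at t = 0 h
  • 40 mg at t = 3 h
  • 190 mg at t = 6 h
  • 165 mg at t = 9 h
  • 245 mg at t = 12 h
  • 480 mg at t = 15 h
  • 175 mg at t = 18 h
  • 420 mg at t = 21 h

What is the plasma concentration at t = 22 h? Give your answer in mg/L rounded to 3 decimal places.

k = ln 2 / 2 = 0.34657 per h
Dose 1 (160 mg at t=0 h): 160·exp(−0.34657·22) = 0.078 mg/L
Dose 2 (40 mg at t=3 h): 40·exp(−0.34657·19) = 0.055 mg/L
Dose 3 (190 mg at t=6 h): 190·exp(−0.34657·16) = 0.742 mg/L
Dose 4 (165 mg at t=9 h): 165·exp(−0.34657·13) = 1.823 mg/L
Dose 5 (245 mg at t=12 h): 245·exp(−0.34657·10) = 7.656 mg/L
Dose 6 (480 mg at t=15 h): 480·exp(−0.34657·7) = 42.426 mg/L
Dose 7 (175 mg at t=18 h): 175·exp(−0.34657·4) = 43.750 mg/L
Dose 8 (420 mg at t=21 h): 420·exp(−0.34657·1) = 296.985 mg/L
C(22) = 0.078 + 0.055 + 0.742 + 1.823 + 7.656 + 42.426 + 43.750 + 296.985 = 393.516 mg/L

393.516 mg/L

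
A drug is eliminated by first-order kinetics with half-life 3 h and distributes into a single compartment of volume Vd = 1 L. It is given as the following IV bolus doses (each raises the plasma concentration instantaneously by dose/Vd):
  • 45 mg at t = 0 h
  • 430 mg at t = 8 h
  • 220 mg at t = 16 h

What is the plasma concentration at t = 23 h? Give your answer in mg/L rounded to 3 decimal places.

57.312 mg/L

k = ln 2 / 3 = 0.23105 per h
Dose 1 (45 mg at t=0 h): 45·exp(−0.23105·23) = 0.221 mg/L
Dose 2 (430 mg at t=8 h): 430·exp(−0.23105·15) = 13.438 mg/L
Dose 3 (220 mg at t=16 h): 220·exp(−0.23105·7) = 43.654 mg/L
C(23) = 0.221 + 13.438 + 43.654 = 57.312 mg/L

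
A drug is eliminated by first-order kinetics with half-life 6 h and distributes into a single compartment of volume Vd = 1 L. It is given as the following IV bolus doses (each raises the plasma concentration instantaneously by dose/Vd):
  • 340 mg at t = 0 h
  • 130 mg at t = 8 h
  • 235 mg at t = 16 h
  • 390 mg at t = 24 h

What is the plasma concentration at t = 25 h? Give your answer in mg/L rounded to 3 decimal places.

467.707 mg/L

k = ln 2 / 6 = 0.11552 per h
Dose 1 (340 mg at t=0 h): 340·exp(−0.11552·25) = 18.932 mg/L
Dose 2 (130 mg at t=8 h): 130·exp(−0.11552·17) = 18.240 mg/L
Dose 3 (235 mg at t=16 h): 235·exp(−0.11552·9) = 83.085 mg/L
Dose 4 (390 mg at t=24 h): 390·exp(−0.11552·1) = 347.451 mg/L
C(25) = 18.932 + 18.240 + 83.085 + 347.451 = 467.707 mg/L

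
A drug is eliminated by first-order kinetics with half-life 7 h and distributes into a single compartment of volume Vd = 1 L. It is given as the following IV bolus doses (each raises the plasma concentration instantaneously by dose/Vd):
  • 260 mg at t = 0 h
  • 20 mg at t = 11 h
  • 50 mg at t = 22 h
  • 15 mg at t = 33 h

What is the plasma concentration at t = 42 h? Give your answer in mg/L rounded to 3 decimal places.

18.044 mg/L

k = ln 2 / 7 = 0.09902 per h
Dose 1 (260 mg at t=0 h): 260·exp(−0.09902·42) = 4.063 mg/L
Dose 2 (20 mg at t=11 h): 20·exp(−0.09902·31) = 0.929 mg/L
Dose 3 (50 mg at t=22 h): 50·exp(−0.09902·20) = 6.901 mg/L
Dose 4 (15 mg at t=33 h): 15·exp(−0.09902·9) = 6.153 mg/L
C(42) = 4.063 + 0.929 + 6.901 + 6.153 = 18.044 mg/L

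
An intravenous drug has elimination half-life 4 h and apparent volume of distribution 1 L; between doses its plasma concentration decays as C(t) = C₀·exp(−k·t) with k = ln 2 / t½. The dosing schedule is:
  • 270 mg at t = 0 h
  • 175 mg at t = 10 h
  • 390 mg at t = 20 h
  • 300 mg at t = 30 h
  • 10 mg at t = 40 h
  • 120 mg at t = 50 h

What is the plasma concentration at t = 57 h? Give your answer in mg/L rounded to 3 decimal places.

39.694 mg/L

k = ln 2 / 4 = 0.17329 per h
Dose 1 (270 mg at t=0 h): 270·exp(−0.17329·57) = 0.014 mg/L
Dose 2 (175 mg at t=10 h): 175·exp(−0.17329·47) = 0.051 mg/L
Dose 3 (390 mg at t=20 h): 390·exp(−0.17329·37) = 0.641 mg/L
Dose 4 (300 mg at t=30 h): 300·exp(−0.17329·27) = 2.787 mg/L
Dose 5 (10 mg at t=40 h): 10·exp(−0.17329·17) = 0.526 mg/L
Dose 6 (120 mg at t=50 h): 120·exp(−0.17329·7) = 35.676 mg/L
C(57) = 0.014 + 0.051 + 0.641 + 2.787 + 0.526 + 35.676 = 39.694 mg/L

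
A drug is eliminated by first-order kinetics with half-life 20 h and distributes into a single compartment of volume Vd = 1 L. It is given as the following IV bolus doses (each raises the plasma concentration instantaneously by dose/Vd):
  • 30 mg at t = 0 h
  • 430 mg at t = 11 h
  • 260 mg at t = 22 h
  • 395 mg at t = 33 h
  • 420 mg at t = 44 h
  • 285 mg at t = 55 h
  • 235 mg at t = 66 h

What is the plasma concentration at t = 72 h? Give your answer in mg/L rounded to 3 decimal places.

710.731 mg/L

k = ln 2 / 20 = 0.03466 per h
Dose 1 (30 mg at t=0 h): 30·exp(−0.03466·72) = 2.474 mg/L
Dose 2 (430 mg at t=11 h): 430·exp(−0.03466·61) = 51.919 mg/L
Dose 3 (260 mg at t=22 h): 260·exp(−0.03466·50) = 45.962 mg/L
Dose 4 (395 mg at t=33 h): 395·exp(−0.03466·39) = 102.232 mg/L
Dose 5 (420 mg at t=44 h): 420·exp(−0.03466·28) = 159.150 mg/L
Dose 6 (285 mg at t=55 h): 285·exp(−0.03466·17) = 158.114 mg/L
Dose 7 (235 mg at t=66 h): 235·exp(−0.03466·6) = 190.879 mg/L
C(72) = 2.474 + 51.919 + 45.962 + 102.232 + 159.150 + 158.114 + 190.879 = 710.731 mg/L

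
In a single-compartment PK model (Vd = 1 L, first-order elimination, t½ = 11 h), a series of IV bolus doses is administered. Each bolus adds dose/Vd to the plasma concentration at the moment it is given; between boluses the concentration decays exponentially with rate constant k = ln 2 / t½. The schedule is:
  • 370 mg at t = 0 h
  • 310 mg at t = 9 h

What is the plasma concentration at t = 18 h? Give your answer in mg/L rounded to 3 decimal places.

k = ln 2 / 11 = 0.06301 per h
Dose 1 (370 mg at t=0 h): 370·exp(−0.06301·18) = 119.017 mg/L
Dose 2 (310 mg at t=9 h): 310·exp(−0.06301·9) = 175.818 mg/L
C(18) = 119.017 + 175.818 = 294.835 mg/L

294.835 mg/L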